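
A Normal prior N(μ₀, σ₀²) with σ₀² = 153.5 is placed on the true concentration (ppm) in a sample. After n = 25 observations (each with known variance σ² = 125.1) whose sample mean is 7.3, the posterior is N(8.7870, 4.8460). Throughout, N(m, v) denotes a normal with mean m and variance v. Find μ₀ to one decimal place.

With known observation variance, the Normal–Normal posterior has precision τ_n = τ₀ + n/σ² and mean μ_n = (τ₀μ₀ + (n/σ²)x̄)/τ_n.
Here τ₀ = 1/153.5 = 0.006515 and τ_data = 25/125.1 = 0.199840, so τ_n = 0.206355.
Rearranging for μ₀: μ₀ = (μ_n·τ_n − τ_data·x̄)/τ₀ = (8.7870·0.206355 − 0.199840·7.3) / 0.006515 = 0.354409/0.006515 ≈ 54.4.

μ₀ = 54.4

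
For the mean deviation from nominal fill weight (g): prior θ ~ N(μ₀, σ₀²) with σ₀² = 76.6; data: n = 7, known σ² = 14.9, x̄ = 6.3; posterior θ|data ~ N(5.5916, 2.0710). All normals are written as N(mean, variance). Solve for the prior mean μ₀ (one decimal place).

μ₀ = -19.9

With known observation variance, the Normal–Normal posterior has precision τ_n = τ₀ + n/σ² and mean μ_n = (τ₀μ₀ + (n/σ²)x̄)/τ_n.
Here τ₀ = 1/76.6 = 0.013055 and τ_data = 7/14.9 = 0.469799, so τ_n = 0.482854.
Rearranging for μ₀: μ₀ = (μ_n·τ_n − τ_data·x̄)/τ₀ = (5.5916·0.482854 − 0.469799·6.3) / 0.013055 = -0.259807/0.013055 ≈ -19.9.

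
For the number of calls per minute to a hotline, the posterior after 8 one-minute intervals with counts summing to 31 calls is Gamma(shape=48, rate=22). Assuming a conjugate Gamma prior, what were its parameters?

Gamma(shape=17, rate=14)

A Gamma(α, β) prior (rate parametrization) on a Poisson rate with n observations summing to S gives posterior Gamma(α+S, β+n).
So α = 48 − 31 = 17 and β = 22 − 8 = 14.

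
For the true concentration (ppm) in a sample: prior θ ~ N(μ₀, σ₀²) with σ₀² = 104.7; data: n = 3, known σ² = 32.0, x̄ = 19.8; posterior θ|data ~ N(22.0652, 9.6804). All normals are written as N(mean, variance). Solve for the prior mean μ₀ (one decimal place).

The posterior mean is a precision-weighted average: μ_n = (τ₀μ₀ + τ_data·x̄)/(τ₀+τ_data), with τ₀=1/σ₀² and τ_data=n/σ².
Here τ₀ = 1/104.7 = 0.009551 and τ_data = 3/32.0 = 0.093750, so τ_n = 0.103301.
Rearranging for μ₀: μ₀ = (μ_n·τ_n − τ_data·x̄)/τ₀ = (22.0652·0.103301 − 0.093750·19.8) / 0.009551 = 0.423107/0.009551 ≈ 44.3.

μ₀ = 44.3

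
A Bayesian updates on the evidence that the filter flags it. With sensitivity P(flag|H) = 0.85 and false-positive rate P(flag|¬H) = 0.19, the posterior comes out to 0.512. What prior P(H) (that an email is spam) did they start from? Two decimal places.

In odds form, posterior odds = prior odds × likelihood ratio, so prior odds = posterior odds ÷ LR.
Posterior odds = 0.512/(1−0.512) = 1.0492. LR = 0.85/0.19 = 4.4737.
Prior odds = 1.0492/4.4737 = 0.2345, so P(H) = 0.2345/(1+0.2345) ≈ 0.19.

P(H) = 0.19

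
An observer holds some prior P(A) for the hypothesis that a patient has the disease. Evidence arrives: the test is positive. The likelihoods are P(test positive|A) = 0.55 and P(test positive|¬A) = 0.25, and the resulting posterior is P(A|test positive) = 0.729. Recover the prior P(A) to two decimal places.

Bayes' rule in odds form gives O(A|E) = O(A)·[P(E|A)/P(E|¬A)], hence O(A) = O(A|E)/LR.
Posterior odds = 0.729/(1−0.729) = 2.6900. LR = 0.55/0.25 = 2.2000.
Prior odds = 2.6900/2.2000 = 1.2227, so P(A) = 1.2227/(1+1.2227) ≈ 0.55.

P(A) = 0.55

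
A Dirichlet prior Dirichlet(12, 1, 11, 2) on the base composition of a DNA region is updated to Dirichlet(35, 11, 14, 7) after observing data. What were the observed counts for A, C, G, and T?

For a Dirichlet(α) prior with multinomial counts c, the posterior is Dirichlet(α + c) componentwise.
Counts are posterior − prior componentwise: 35−12=23, 11−1=10, 14−11=3, 7−2=5.

counts (23, 10, 3, 5)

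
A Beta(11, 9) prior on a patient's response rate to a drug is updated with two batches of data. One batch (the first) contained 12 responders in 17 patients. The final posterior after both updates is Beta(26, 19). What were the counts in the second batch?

Sequential conjugate updates are equivalent to a single update on the pooled data, so total successes = posterior α − prior α and total failures = posterior β − prior β.
Total across both batches: 26−11=15 responders, 19−9=10 non-responders.
Subtract the first batch: 15−12=3 responders and 10−5=5 non-responders.

3 responders and 5 non-responders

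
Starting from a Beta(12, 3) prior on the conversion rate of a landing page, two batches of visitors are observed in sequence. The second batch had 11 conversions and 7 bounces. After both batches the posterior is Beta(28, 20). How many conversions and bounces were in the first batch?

5 conversions and 10 bounces

Sequential conjugate updates are equivalent to a single update on the pooled data, so total successes = posterior α − prior α and total failures = posterior β − prior β.
Total across both batches: 28−12=16 conversions, 20−3=17 bounces.
Subtract the second batch: 16−11=5 conversions and 17−7=10 bounces.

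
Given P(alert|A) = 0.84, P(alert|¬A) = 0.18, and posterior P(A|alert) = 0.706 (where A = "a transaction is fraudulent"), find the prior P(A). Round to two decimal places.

Bayes' rule in odds form gives O(A|E) = O(A)·[P(E|A)/P(E|¬A)], hence O(A) = O(A|E)/LR.
Posterior odds = 0.706/(1−0.706) = 2.4014. LR = 0.84/0.18 = 4.6667.
Prior odds = 2.4014/4.6667 = 0.5146, so P(A) = 0.5146/(1+0.5146) ≈ 0.34.

P(A) = 0.34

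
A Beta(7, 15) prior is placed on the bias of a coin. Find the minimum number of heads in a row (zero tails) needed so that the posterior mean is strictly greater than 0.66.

After k heads and 0 tails the posterior is Beta(7+k, 15), with mean (7+k)/(7+15+k).
Set (7+k)/(22+k) > 0.66 and solve: k > (0.66·22 − 7)/(1 − 0.66) = 22.118.
The smallest integer exceeding 22.118 is 23.

k = 23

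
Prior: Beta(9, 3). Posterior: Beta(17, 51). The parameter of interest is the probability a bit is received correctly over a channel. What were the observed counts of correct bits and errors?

8 correct bits and 48 errors

Under Beta–binomial conjugacy the posterior parameters are (α+s, β+f).
Match parameters: s=17−9=8, f=51−3=48.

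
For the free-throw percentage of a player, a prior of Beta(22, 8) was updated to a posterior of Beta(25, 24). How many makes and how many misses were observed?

3 makes and 16 misses

A Beta(α, β) prior with s successes and f failures in binomial data gives a Beta(α+s, β+f) posterior.
Match parameters: s=25−22=3, f=24−8=16.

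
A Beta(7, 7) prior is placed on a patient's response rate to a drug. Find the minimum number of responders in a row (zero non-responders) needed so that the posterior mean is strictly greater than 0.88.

k = 45

After k responders and 0 non-responders the posterior is Beta(7+k, 7), with mean (7+k)/(7+7+k).
Set (7+k)/(14+k) > 0.88 and solve: k > (0.88·14 − 7)/(1 − 0.88) = 44.333.
The smallest integer exceeding 44.333 is 45, and checking k=45: (52)/(59) = 0.8814 > 0.88.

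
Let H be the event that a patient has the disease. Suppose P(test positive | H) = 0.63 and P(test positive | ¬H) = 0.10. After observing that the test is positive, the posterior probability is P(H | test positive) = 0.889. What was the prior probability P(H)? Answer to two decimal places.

Bayes' rule in odds form gives O(H|E) = O(H)·[P(E|H)/P(E|¬H)], hence O(H) = O(H|E)/LR.
Posterior odds = 0.889/(1−0.889) = 8.0090. LR = 0.63/0.10 = 6.3000.
Prior odds = 8.0090/6.3000 = 1.2713, so P(H) = 1.2713/(1+1.2713) ≈ 0.56.

P(H) = 0.56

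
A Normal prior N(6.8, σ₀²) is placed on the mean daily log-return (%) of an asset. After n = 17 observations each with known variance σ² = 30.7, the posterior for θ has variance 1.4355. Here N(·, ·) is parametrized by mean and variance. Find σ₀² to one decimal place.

For the Normal–Normal model with known σ², precisions add: τ_n = τ₀ + n/σ².
So 1/σ₀² = 1/1.4355 − 17/30.7 = 0.696621 − 0.553746 = 0.142875.
Hence σ₀² = 1/0.142875 ≈ 7.0.

σ₀² = 7.0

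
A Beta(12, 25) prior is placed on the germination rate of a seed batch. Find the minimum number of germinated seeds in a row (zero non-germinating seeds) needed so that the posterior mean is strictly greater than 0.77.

After k germinated seeds and 0 non-germinating seeds the posterior is Beta(12+k, 25), with mean (12+k)/(12+25+k).
Set (12+k)/(37+k) > 0.77 and solve: k > (0.77·37 − 12)/(1 − 0.77) = 71.696.
The smallest integer exceeding 71.696 is 72.

k = 72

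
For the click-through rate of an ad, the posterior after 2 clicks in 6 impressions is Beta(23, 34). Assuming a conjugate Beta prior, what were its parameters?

Beta(21, 30)

A Beta(α, β) prior with s successes and f failures in binomial data gives a Beta(α+s, β+f) posterior.
Subtract the data counts: 23−2=21, 34−4=30.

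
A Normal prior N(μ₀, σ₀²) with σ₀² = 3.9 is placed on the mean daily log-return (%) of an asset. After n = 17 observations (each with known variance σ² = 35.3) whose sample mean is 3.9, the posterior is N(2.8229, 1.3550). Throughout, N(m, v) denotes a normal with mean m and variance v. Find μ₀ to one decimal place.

μ₀ = 0.8

The posterior mean is a precision-weighted average: μ_n = (τ₀μ₀ + τ_data·x̄)/(τ₀+τ_data), with τ₀=1/σ₀² and τ_data=n/σ².
Here τ₀ = 1/3.9 = 0.256410 and τ_data = 17/35.3 = 0.481586, so τ_n = 0.737996.
Rearranging for μ₀: μ₀ = (μ_n·τ_n − τ_data·x̄)/τ₀ = (2.8229·0.737996 − 0.481586·3.9) / 0.256410 = 0.205104/0.256410 ≈ 0.8.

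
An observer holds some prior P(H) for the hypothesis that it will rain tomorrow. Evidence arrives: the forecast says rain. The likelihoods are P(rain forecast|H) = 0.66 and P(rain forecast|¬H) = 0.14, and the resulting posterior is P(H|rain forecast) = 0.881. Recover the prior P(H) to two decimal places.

In odds form, posterior odds = prior odds × likelihood ratio, so prior odds = posterior odds ÷ LR.
Posterior odds = 0.881/(1−0.881) = 7.4034. LR = 0.66/0.14 = 4.7143.
Prior odds = 7.4034/4.7143 = 1.5704, so P(H) = 1.5704/(1+1.5704) ≈ 0.61.

P(H) = 0.61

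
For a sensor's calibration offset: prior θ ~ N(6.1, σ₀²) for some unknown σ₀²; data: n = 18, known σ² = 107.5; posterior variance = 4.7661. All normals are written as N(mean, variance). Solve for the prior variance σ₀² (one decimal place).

σ₀² = 23.6

Posterior precision equals prior precision plus data precision: 1/σ_n² = 1/σ₀² + n/σ².
So 1/σ₀² = 1/4.7661 − 18/107.5 = 0.209815 − 0.167442 = 0.042373.
Hence σ₀² = 1/0.042373 ≈ 23.6.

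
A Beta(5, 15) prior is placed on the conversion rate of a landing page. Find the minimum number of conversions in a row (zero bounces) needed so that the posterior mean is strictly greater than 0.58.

k = 16

After k conversions and 0 bounces the posterior is Beta(5+k, 15), with mean (5+k)/(5+15+k).
Set (5+k)/(20+k) > 0.58 and solve: k > (0.58·20 − 5)/(1 − 0.58) = 15.714.
The smallest integer exceeding 15.714 is 16, and checking k=16: (21)/(36) = 0.5833 > 0.58.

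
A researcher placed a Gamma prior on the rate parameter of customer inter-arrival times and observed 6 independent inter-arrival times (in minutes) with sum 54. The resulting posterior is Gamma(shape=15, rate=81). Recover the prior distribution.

Gamma–exponential conjugacy: posterior shape = α + n, posterior rate = β + Σtᵢ.
So α = 15 − 6 = 9 and β = 81 − 54 = 27.

Gamma(shape=9, rate=27)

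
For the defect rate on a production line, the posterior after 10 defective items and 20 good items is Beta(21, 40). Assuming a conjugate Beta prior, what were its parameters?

Beta is conjugate to the binomial likelihood: posterior = Beta(a+s, b+f).
So a = 21 − 10 = 11 and b = 40 − 20 = 20.

Beta(11, 20)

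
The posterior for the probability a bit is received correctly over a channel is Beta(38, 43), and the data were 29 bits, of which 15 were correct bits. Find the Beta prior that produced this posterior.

Beta(23, 29)

Under Beta–binomial conjugacy the posterior parameters are (α+s, β+f).
Subtract the data counts: 38−15=23, 43−14=29.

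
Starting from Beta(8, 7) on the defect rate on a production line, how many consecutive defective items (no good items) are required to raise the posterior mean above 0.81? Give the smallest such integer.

k = 22

After k defective items and 0 good items the posterior is Beta(8+k, 7), with mean (8+k)/(8+7+k).
Set (8+k)/(15+k) > 0.81 and solve: k > (0.81·15 − 8)/(1 − 0.81) = 21.842.
The smallest integer exceeding 21.842 is 22.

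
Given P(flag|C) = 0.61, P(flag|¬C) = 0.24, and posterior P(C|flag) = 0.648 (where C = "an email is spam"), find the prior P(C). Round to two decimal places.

Bayes' rule in odds form gives O(C|E) = O(C)·[P(E|C)/P(E|¬C)], hence O(C) = O(C|E)/LR.
Posterior odds = 0.648/(1−0.648) = 1.8409. LR = 0.61/0.24 = 2.5417.
Prior odds = 1.8409/2.5417 = 0.7243, so P(C) = 0.7243/(1+0.7243) ≈ 0.42.

P(C) = 0.42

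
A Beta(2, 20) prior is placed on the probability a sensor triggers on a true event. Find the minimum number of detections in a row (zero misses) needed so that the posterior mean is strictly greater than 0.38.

k = 11

After k detections and 0 misses the posterior is Beta(2+k, 20), with mean (2+k)/(2+20+k).
Set (2+k)/(22+k) > 0.38 and solve: k > (0.38·22 − 2)/(1 − 0.38) = 10.258.
The smallest integer exceeding 10.258 is 11.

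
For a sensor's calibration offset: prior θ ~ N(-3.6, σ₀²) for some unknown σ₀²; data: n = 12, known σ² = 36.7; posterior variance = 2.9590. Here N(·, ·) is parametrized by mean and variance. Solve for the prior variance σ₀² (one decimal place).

σ₀² = 91.1

Posterior precision equals prior precision plus data precision: 1/σ_n² = 1/σ₀² + n/σ².
So 1/σ₀² = 1/2.9590 − 12/36.7 = 0.337952 − 0.326975 = 0.010977.
Hence σ₀² = 1/0.010977 ≈ 91.1.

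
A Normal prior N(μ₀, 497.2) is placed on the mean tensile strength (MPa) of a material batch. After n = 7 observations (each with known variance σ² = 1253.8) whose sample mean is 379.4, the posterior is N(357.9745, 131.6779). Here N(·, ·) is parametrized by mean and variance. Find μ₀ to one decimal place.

μ₀ = 298.5

The posterior mean is a precision-weighted average: μ_n = (τ₀μ₀ + τ_data·x̄)/(τ₀+τ_data), with τ₀=1/σ₀² and τ_data=n/σ².
Here τ₀ = 1/497.2 = 0.002011 and τ_data = 7/1253.8 = 0.005583, so τ_n = 0.007594.
Rearranging for μ₀: μ₀ = (μ_n·τ_n − τ_data·x̄)/τ₀ = (357.9745·0.007594 − 0.005583·379.4) / 0.002011 = 0.600268/0.002011 ≈ 298.5.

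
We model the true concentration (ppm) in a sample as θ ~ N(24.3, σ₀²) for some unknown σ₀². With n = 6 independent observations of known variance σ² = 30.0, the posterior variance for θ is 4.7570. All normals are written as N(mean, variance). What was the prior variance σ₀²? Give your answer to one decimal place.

For the Normal–Normal model with known σ², precisions add: τ_n = τ₀ + n/σ².
So 1/σ₀² = 1/4.7570 − 6/30.0 = 0.210217 − 0.200000 = 0.010217.
Hence σ₀² = 1/0.010217 ≈ 97.9.

σ₀² = 97.9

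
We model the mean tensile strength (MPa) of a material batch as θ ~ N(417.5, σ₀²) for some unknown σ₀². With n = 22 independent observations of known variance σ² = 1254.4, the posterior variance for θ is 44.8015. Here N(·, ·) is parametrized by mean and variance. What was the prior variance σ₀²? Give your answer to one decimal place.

For the Normal–Normal model with known σ², precisions add: τ_n = τ₀ + n/σ².
So 1/σ₀² = 1/44.8015 − 22/1254.4 = 0.022321 − 0.017538 = 0.004783.
Hence σ₀² = 1/0.004783 ≈ 209.1.

σ₀² = 209.1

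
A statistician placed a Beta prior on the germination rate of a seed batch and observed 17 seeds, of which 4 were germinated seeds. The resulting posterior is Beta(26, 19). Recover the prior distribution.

Beta(22, 6)

Under Beta–binomial conjugacy the posterior parameters are (a+s, b+f).
So a = 26 − 4 = 22 and b = 19 − 13 = 6.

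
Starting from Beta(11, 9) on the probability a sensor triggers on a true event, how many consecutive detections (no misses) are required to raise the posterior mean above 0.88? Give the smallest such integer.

After k detections and 0 misses the posterior is Beta(11+k, 9), with mean (11+k)/(11+9+k).
Set (11+k)/(20+k) > 0.88 and solve: k > (0.88·20 − 11)/(1 − 0.88) = 55.000.
The smallest integer exceeding 55.000 is 56, and checking k=56: (67)/(76) = 0.8816 > 0.88.

k = 56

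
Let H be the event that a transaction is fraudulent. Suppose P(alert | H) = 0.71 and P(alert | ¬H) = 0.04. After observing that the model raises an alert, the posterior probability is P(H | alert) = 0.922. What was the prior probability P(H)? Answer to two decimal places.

In odds form, posterior odds = prior odds × likelihood ratio, so prior odds = posterior odds ÷ LR.
Posterior odds = 0.922/(1−0.922) = 11.8205. LR = 0.71/0.04 = 17.7500.
Prior odds = 11.8205/17.7500 = 0.6659, so P(H) = 0.6659/(1+0.6659) ≈ 0.40.

P(H) = 0.40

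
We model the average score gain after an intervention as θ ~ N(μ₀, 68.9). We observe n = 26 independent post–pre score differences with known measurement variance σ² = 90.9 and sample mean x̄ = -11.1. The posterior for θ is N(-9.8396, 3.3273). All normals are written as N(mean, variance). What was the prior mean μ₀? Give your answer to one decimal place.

The posterior mean is a precision-weighted average: μ_n = (τ₀μ₀ + τ_data·x̄)/(τ₀+τ_data), with τ₀=1/σ₀² and τ_data=n/σ².
Here τ₀ = 1/68.9 = 0.014514 and τ_data = 26/90.9 = 0.286029, so τ_n = 0.300543.
Rearranging for μ₀: μ₀ = (μ_n·τ_n − τ_data·x̄)/τ₀ = (-9.8396·0.300543 − 0.286029·-11.1) / 0.014514 = 0.217699/0.014514 ≈ 15.0.

μ₀ = 15.0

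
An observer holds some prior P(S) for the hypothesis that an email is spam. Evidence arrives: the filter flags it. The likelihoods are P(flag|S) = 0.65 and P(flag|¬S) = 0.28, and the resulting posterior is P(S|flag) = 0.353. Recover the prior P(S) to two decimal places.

P(S) = 0.19

In odds form, posterior odds = prior odds × likelihood ratio, so prior odds = posterior odds ÷ LR.
Posterior odds = 0.353/(1−0.353) = 0.5456. LR = 0.65/0.28 = 2.3214.
Prior odds = 0.5456/2.3214 = 0.2350, so P(S) = 0.2350/(1+0.2350) ≈ 0.19.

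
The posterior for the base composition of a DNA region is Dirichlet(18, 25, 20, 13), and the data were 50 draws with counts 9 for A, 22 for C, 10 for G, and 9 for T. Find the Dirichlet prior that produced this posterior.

For a Dirichlet(α) prior with multinomial counts c, the posterior is Dirichlet(α + c) componentwise.
Subtract each count from the matching posterior parameter: 18−9=9, 25−22=3, 20−10=10, 13−9=4.

Dirichlet(9, 3, 10, 4)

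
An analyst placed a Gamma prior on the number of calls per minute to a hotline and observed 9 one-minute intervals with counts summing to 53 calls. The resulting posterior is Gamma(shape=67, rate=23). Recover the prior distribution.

Gamma–Poisson conjugacy: posterior shape = α + Σxᵢ, posterior rate = β + n.
So α = 67 − 53 = 14 and β = 23 − 9 = 14.

Gamma(shape=14, rate=14)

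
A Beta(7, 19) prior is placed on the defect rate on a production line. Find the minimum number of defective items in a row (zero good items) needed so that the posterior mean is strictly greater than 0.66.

After k defective items and 0 good items the posterior is Beta(7+k, 19), with mean (7+k)/(7+19+k).
Set (7+k)/(26+k) > 0.66 and solve: k > (0.66·26 − 7)/(1 − 0.66) = 29.882.
The smallest integer exceeding 29.882 is 30.

k = 30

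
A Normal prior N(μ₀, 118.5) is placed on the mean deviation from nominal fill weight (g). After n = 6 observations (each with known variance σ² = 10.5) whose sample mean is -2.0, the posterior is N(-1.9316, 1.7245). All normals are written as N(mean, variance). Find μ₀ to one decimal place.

μ₀ = 2.7

The posterior mean is a precision-weighted average: μ_n = (τ₀μ₀ + τ_data·x̄)/(τ₀+τ_data), with τ₀=1/σ₀² and τ_data=n/σ².
Here τ₀ = 1/118.5 = 0.008439 and τ_data = 6/10.5 = 0.571429, so τ_n = 0.579868.
Rearranging for μ₀: μ₀ = (μ_n·τ_n − τ_data·x̄)/τ₀ = (-1.9316·0.579868 − 0.571429·-2.0) / 0.008439 = 0.022785/0.008439 ≈ 2.7.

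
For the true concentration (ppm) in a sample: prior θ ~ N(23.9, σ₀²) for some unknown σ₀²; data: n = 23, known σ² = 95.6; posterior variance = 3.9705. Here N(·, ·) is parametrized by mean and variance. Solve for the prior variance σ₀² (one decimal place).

For the Normal–Normal model with known σ², precisions add: τ_n = τ₀ + n/σ².
So 1/σ₀² = 1/3.9705 − 23/95.6 = 0.251857 − 0.240586 = 0.011271.
Hence σ₀² = 1/0.011271 ≈ 88.7.

σ₀² = 88.7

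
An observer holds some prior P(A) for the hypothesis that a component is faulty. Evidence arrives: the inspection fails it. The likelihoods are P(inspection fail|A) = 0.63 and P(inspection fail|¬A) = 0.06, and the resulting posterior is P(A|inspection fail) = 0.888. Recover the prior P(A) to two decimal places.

Bayes' rule in odds form gives O(A|E) = O(A)·[P(E|A)/P(E|¬A)], hence O(A) = O(A|E)/LR.
Posterior odds = 0.888/(1−0.888) = 7.9286. LR = 0.63/0.06 = 10.5000.
Prior odds = 7.9286/10.5000 = 0.7551, so P(A) = 0.7551/(1+0.7551) ≈ 0.43.

P(A) = 0.43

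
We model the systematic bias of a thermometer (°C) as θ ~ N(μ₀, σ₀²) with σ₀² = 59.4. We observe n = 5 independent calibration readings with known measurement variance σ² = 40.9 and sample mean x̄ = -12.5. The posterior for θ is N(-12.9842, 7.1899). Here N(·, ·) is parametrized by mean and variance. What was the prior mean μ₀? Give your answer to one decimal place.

μ₀ = -16.5

With known observation variance, the Normal–Normal posterior has precision τ_n = τ₀ + n/σ² and mean μ_n = (τ₀μ₀ + (n/σ²)x̄)/τ_n.
Here τ₀ = 1/59.4 = 0.016835 and τ_data = 5/40.9 = 0.122249, so τ_n = 0.139084.
Rearranging for μ₀: μ₀ = (μ_n·τ_n − τ_data·x̄)/τ₀ = (-12.9842·0.139084 − 0.122249·-12.5) / 0.016835 = -0.277782/0.016835 ≈ -16.5.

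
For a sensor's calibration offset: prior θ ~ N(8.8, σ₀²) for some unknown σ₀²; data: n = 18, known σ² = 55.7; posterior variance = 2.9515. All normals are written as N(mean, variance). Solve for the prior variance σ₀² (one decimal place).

For the Normal–Normal model with known σ², precisions add: τ_n = τ₀ + n/σ².
So 1/σ₀² = 1/2.9515 − 18/55.7 = 0.338811 − 0.323160 = 0.015651.
Hence σ₀² = 1/0.015651 ≈ 63.9.

σ₀² = 63.9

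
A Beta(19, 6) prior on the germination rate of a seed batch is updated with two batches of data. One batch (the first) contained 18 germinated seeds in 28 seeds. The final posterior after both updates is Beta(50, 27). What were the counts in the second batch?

Sequential conjugate updates are equivalent to a single update on the pooled data, so total successes = posterior α − prior α and total failures = posterior β − prior β.
Total across both batches: 50−19=31 germinated seeds, 27−6=21 non-germinating seeds.
Subtract the first batch: 31−18=13 germinated seeds and 21−10=11 non-germinating seeds.

13 germinated seeds and 11 non-germinating seeds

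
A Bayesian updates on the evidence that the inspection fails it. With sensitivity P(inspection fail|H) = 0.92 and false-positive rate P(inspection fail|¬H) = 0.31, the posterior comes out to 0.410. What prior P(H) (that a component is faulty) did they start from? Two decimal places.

Bayes' rule in odds form gives O(H|E) = O(H)·[P(E|H)/P(E|¬H)], hence O(H) = O(H|E)/LR.
Posterior odds = 0.410/(1−0.410) = 0.6949. LR = 0.92/0.31 = 2.9677.
Prior odds = 0.6949/2.9677 = 0.2342, so P(H) = 0.2342/(1+0.2342) ≈ 0.19.

P(H) = 0.19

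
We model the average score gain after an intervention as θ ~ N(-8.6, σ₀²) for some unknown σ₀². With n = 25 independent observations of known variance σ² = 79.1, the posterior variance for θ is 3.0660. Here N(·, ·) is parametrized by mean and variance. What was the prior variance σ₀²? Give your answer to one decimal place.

σ₀² = 99.0

Posterior precision equals prior precision plus data precision: 1/σ_n² = 1/σ₀² + n/σ².
So 1/σ₀² = 1/3.0660 − 25/79.1 = 0.326158 − 0.316056 = 0.010102.
Hence σ₀² = 1/0.010102 ≈ 99.0.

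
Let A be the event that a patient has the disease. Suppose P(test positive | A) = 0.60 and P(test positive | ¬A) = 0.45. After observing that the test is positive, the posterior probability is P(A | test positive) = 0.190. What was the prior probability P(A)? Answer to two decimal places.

In odds form, posterior odds = prior odds × likelihood ratio, so prior odds = posterior odds ÷ LR.
Posterior odds = 0.190/(1−0.190) = 0.2346. LR = 0.60/0.45 = 1.3333.
Prior odds = 0.2346/1.3333 = 0.1760, so P(A) = 0.1760/(1+0.1760) ≈ 0.15.

P(A) = 0.15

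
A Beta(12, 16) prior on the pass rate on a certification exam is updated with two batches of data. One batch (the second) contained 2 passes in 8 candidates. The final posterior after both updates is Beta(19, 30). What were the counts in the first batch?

5 passes and 8 failures

Sequential conjugate updates are equivalent to a single update on the pooled data, so total successes = posterior α − prior α and total failures = posterior β − prior β.
Total across both batches: 19−12=7 passes, 30−16=14 failures.
Subtract the second batch: 7−2=5 passes and 14−6=8 failures.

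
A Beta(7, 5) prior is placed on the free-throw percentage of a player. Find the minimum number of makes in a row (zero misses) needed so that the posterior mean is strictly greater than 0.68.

After k makes and 0 misses the posterior is Beta(7+k, 5), with mean (7+k)/(7+5+k).
Set (7+k)/(12+k) > 0.68 and solve: k > (0.68·12 − 7)/(1 − 0.68) = 3.625.
The smallest integer exceeding 3.625 is 4, and checking k=4: (11)/(16) = 0.6875 > 0.68.

k = 4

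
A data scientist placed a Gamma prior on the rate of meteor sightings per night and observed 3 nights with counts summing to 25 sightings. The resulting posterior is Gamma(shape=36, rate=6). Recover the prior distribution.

A Gamma(α, β) prior (rate parametrization) on a Poisson rate with n observations summing to S gives posterior Gamma(α+S, β+n).
So α = 36 − 25 = 11 and β = 6 − 3 = 3.

Gamma(shape=11, rate=3)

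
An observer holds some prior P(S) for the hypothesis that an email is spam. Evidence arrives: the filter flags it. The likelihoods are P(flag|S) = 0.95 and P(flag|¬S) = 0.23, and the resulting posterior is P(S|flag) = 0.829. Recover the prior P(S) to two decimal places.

Bayes' rule in odds form gives O(S|E) = O(S)·[P(E|S)/P(E|¬S)], hence O(S) = O(S|E)/LR.
Posterior odds = 0.829/(1−0.829) = 4.8480. LR = 0.95/0.23 = 4.1304.
Prior odds = 4.8480/4.1304 = 1.1737, so P(S) = 1.1737/(1+1.1737) ≈ 0.54.

P(S) = 0.54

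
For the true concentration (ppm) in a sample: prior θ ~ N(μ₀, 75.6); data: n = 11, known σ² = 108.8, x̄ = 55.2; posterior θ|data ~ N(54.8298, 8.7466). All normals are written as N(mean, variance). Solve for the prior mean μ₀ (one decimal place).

μ₀ = 52.0

The posterior mean is a precision-weighted average: μ_n = (τ₀μ₀ + τ_data·x̄)/(τ₀+τ_data), with τ₀=1/σ₀² and τ_data=n/σ².
Here τ₀ = 1/75.6 = 0.013228 and τ_data = 11/108.8 = 0.101103, so τ_n = 0.114331.
Rearranging for μ₀: μ₀ = (μ_n·τ_n − τ_data·x̄)/τ₀ = (54.8298·0.114331 − 0.101103·55.2) / 0.013228 = 0.687860/0.013228 ≈ 52.0.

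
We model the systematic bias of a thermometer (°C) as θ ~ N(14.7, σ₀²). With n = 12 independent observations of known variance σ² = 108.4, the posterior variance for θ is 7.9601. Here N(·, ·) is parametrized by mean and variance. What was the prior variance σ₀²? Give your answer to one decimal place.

σ₀² = 67.0

Posterior precision equals prior precision plus data precision: 1/σ_n² = 1/σ₀² + n/σ².
So 1/σ₀² = 1/7.9601 − 12/108.4 = 0.125627 − 0.110701 = 0.014926.
Hence σ₀² = 1/0.014926 ≈ 67.0.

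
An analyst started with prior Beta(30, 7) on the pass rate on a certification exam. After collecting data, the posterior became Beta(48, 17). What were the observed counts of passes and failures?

18 passes and 10 failures

A Beta(α, β) prior with s successes and f failures in binomial data gives a Beta(α+s, β+f) posterior.
So s = 48 − 30 = 18 and f = 17 − 7 = 10.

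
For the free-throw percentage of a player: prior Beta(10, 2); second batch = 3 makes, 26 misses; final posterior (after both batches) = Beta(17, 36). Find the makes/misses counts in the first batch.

4 makes and 8 misses

Because Beta–binomial updating is additive in the counts, the combined data contributed (α_post−α_prior, β_post−β_prior) successes and failures.
Total across both batches: 17−10=7 makes, 36−2=34 misses.
Subtract the second batch: 7−3=4 makes and 34−26=8 misses.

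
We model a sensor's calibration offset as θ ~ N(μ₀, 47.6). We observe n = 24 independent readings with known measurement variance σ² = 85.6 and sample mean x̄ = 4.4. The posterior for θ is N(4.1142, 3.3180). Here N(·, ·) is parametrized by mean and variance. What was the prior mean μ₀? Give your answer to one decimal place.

μ₀ = 0.3

With known observation variance, the Normal–Normal posterior has precision τ_n = τ₀ + n/σ² and mean μ_n = (τ₀μ₀ + (n/σ²)x̄)/τ_n.
Here τ₀ = 1/47.6 = 0.021008 and τ_data = 24/85.6 = 0.280374, so τ_n = 0.301382.
Rearranging for μ₀: μ₀ = (μ_n·τ_n − τ_data·x̄)/τ₀ = (4.1142·0.301382 − 0.280374·4.4) / 0.021008 = 0.006300/0.021008 ≈ 0.3.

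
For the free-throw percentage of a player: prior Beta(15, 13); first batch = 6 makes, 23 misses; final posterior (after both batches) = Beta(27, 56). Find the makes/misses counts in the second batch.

Sequential conjugate updates are equivalent to a single update on the pooled data, so total successes = posterior α − prior α and total failures = posterior β − prior β.
Total across both batches: 27−15=12 makes, 56−13=43 misses.
Subtract the first batch: 12−6=6 makes and 43−23=20 misses.

6 makes and 20 misses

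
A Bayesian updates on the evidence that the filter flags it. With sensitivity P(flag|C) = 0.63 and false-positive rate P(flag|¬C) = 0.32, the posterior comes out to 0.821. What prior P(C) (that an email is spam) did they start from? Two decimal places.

P(C) = 0.70

In odds form, posterior odds = prior odds × likelihood ratio, so prior odds = posterior odds ÷ LR.
Posterior odds = 0.821/(1−0.821) = 4.5866. LR = 0.63/0.32 = 1.9688.
Prior odds = 4.5866/1.9688 = 2.3296, so P(C) = 2.3296/(1+2.3296) ≈ 0.70.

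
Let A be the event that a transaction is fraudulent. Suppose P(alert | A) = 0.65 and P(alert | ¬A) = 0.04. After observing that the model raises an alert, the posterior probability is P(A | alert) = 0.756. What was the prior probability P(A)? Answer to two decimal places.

Bayes' rule in odds form gives O(A|E) = O(A)·[P(E|A)/P(E|¬A)], hence O(A) = O(A|E)/LR.
Posterior odds = 0.756/(1−0.756) = 3.0984. LR = 0.65/0.04 = 16.2500.
Prior odds = 3.0984/16.2500 = 0.1907, so P(A) = 0.1907/(1+0.1907) ≈ 0.16.

P(A) = 0.16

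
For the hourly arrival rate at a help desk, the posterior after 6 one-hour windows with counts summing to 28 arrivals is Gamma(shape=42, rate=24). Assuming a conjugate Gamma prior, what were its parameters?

Gamma(shape=14, rate=18)

A Gamma(α, β) prior (rate parametrization) on a Poisson rate with n observations summing to S gives posterior Gamma(α+S, β+n).
So α = 42 − 28 = 14 and β = 24 − 6 = 18.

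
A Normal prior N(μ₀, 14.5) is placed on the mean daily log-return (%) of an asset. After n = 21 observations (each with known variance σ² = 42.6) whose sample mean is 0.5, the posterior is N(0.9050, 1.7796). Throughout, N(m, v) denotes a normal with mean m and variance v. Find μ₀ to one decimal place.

μ₀ = 3.8

The posterior mean is a precision-weighted average: μ_n = (τ₀μ₀ + τ_data·x̄)/(τ₀+τ_data), with τ₀=1/σ₀² and τ_data=n/σ².
Here τ₀ = 1/14.5 = 0.068966 and τ_data = 21/42.6 = 0.492958, so τ_n = 0.561924.
Rearranging for μ₀: μ₀ = (μ_n·τ_n − τ_data·x̄)/τ₀ = (0.9050·0.561924 − 0.492958·0.5) / 0.068966 = 0.262062/0.068966 ≈ 3.8.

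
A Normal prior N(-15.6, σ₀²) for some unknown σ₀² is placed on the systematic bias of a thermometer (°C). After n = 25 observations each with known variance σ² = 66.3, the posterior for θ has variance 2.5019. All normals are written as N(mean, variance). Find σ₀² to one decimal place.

Posterior precision equals prior precision plus data precision: 1/σ_n² = 1/σ₀² + n/σ².
So 1/σ₀² = 1/2.5019 − 25/66.3 = 0.399696 − 0.377074 = 0.022622.
Hence σ₀² = 1/0.022622 ≈ 44.2.

σ₀² = 44.2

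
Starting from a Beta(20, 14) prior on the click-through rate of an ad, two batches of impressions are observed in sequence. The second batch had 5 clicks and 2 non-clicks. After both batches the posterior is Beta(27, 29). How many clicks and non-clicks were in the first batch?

Sequential conjugate updates are equivalent to a single update on the pooled data, so total successes = posterior α − prior α and total failures = posterior β − prior β.
Total across both batches: 27−20=7 clicks, 29−14=15 non-clicks.
Subtract the second batch: 7−5=2 clicks and 15−2=13 non-clicks.

2 clicks and 13 non-clicks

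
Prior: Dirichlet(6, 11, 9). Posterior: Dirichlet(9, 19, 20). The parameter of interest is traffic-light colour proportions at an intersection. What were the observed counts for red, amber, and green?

For a Dirichlet(α) prior with multinomial counts c, the posterior is Dirichlet(α + c) componentwise.
Counts are posterior − prior componentwise: 9−6=3, 19−11=8, 20−9=11.

counts (3, 8, 11)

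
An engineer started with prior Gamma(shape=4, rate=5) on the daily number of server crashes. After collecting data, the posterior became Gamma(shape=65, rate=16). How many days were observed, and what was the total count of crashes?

A Gamma(α, β) prior (rate parametrization) on a Poisson rate with n observations summing to S gives posterior Gamma(α+S, β+n).
Matching: Σxᵢ = 65 − 4 = 61 and n = 16 − 5 = 11.

n = 11 days with total 61 crashes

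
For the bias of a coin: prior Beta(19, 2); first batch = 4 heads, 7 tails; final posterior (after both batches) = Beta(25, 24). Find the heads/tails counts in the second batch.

Sequential conjugate updates are equivalent to a single update on the pooled data, so total successes = posterior α − prior α and total failures = posterior β − prior β.
Total across both batches: 25−19=6 heads, 24−2=22 tails.
Subtract the first batch: 6−4=2 heads and 22−7=15 tails.

2 heads and 15 tails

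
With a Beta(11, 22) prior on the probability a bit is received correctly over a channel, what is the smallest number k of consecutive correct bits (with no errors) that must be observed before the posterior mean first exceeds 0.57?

After k correct bits and 0 errors the posterior is Beta(11+k, 22), with mean (11+k)/(11+22+k).
Set (11+k)/(33+k) > 0.57 and solve: k > (0.57·33 − 11)/(1 − 0.57) = 18.163.
The smallest integer exceeding 18.163 is 19, and checking k=19: (30)/(52) = 0.5769 > 0.57.

k = 19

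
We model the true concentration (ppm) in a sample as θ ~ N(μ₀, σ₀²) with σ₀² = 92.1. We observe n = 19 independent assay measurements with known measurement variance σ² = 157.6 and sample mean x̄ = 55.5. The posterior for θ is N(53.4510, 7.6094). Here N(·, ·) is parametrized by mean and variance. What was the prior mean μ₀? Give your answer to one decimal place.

With known observation variance, the Normal–Normal posterior has precision τ_n = τ₀ + n/σ² and mean μ_n = (τ₀μ₀ + (n/σ²)x̄)/τ_n.
Here τ₀ = 1/92.1 = 0.010858 and τ_data = 19/157.6 = 0.120558, so τ_n = 0.131416.
Rearranging for μ₀: μ₀ = (μ_n·τ_n − τ_data·x̄)/τ₀ = (53.4510·0.131416 − 0.120558·55.5) / 0.010858 = 0.333348/0.010858 ≈ 30.7.

μ₀ = 30.7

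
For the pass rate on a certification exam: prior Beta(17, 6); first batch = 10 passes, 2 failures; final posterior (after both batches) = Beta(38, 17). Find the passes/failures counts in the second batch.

11 passes and 9 failures

Because Beta–binomial updating is additive in the counts, the combined data contributed (α_post−α_prior, β_post−β_prior) successes and failures.
Total across both batches: 38−17=21 passes, 17−6=11 failures.
Subtract the first batch: 21−10=11 passes and 11−2=9 failures.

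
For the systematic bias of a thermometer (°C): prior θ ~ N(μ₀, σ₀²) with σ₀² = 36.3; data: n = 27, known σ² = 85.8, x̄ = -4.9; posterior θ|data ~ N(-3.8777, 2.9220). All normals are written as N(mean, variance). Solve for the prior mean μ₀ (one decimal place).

μ₀ = 7.8

The posterior mean is a precision-weighted average: μ_n = (τ₀μ₀ + τ_data·x̄)/(τ₀+τ_data), with τ₀=1/σ₀² and τ_data=n/σ².
Here τ₀ = 1/36.3 = 0.027548 and τ_data = 27/85.8 = 0.314685, so τ_n = 0.342233.
Rearranging for μ₀: μ₀ = (μ_n·τ_n − τ_data·x̄)/τ₀ = (-3.8777·0.342233 − 0.314685·-4.9) / 0.027548 = 0.214880/0.027548 ≈ 7.8.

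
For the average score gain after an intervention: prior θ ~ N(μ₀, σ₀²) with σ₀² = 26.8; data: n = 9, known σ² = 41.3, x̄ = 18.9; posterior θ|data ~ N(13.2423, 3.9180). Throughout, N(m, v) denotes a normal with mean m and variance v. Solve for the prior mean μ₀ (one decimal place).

The posterior mean is a precision-weighted average: μ_n = (τ₀μ₀ + τ_data·x̄)/(τ₀+τ_data), with τ₀=1/σ₀² and τ_data=n/σ².
Here τ₀ = 1/26.8 = 0.037313 and τ_data = 9/41.3 = 0.217918, so τ_n = 0.255231.
Rearranging for μ₀: μ₀ = (μ_n·τ_n − τ_data·x̄)/τ₀ = (13.2423·0.255231 − 0.217918·18.9) / 0.037313 = -0.738805/0.037313 ≈ -19.8.

μ₀ = -19.8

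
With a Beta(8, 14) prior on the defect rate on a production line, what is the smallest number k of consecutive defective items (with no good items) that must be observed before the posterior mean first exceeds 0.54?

After k defective items and 0 good items the posterior is Beta(8+k, 14), with mean (8+k)/(8+14+k).
Set (8+k)/(22+k) > 0.54 and solve: k > (0.54·22 − 8)/(1 − 0.54) = 8.435.
The smallest integer exceeding 8.435 is 9.

k = 9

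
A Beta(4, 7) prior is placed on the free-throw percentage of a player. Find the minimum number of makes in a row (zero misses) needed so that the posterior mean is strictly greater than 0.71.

After k makes and 0 misses the posterior is Beta(4+k, 7), with mean (4+k)/(4+7+k).
Set (4+k)/(11+k) > 0.71 and solve: k > (0.71·11 − 4)/(1 − 0.71) = 13.138.
The smallest integer exceeding 13.138 is 14.

k = 14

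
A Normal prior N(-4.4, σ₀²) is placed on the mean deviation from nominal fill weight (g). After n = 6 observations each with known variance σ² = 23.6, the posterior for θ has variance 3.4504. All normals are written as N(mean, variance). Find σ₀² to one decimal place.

Posterior precision equals prior precision plus data precision: 1/σ_n² = 1/σ₀² + n/σ².
So 1/σ₀² = 1/3.4504 − 6/23.6 = 0.289821 − 0.254237 = 0.035584.
Hence σ₀² = 1/0.035584 ≈ 28.1.

σ₀² = 28.1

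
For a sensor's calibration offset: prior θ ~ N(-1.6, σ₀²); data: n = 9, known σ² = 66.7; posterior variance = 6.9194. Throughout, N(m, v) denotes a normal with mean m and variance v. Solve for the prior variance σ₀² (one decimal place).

σ₀² = 104.3

For the Normal–Normal model with known σ², precisions add: τ_n = τ₀ + n/σ².
So 1/σ₀² = 1/6.9194 − 9/66.7 = 0.144521 − 0.134933 = 0.009588.
Hence σ₀² = 1/0.009588 ≈ 104.3.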